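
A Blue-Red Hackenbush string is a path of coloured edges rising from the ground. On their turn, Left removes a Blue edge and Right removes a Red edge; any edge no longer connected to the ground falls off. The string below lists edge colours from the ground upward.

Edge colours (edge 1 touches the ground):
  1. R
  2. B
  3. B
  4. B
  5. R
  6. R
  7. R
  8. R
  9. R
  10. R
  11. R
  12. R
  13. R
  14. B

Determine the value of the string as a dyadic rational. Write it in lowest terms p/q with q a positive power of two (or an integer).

-2045/8192

Build g(s[:k]) for k = 1..14, string s = R B B B R R R R R R R R R B.
g(R) = {  | 0 } so -1
g(RB) = { -1 | 0 } so -1/2
g(RBB) = { -1 -1/2 | 0 } so -1/4
g(RBBB) = { -1 -1/2 -1/4 | 0 } so -1/8
g(RBBBR) = { -1 -1/2 -1/4 | -1/8 0 } so -3/16
g(RBBBRR) = { -1 -1/2 -1/4 | -3/16 -1/8 0 } so -7/32
g(RBBBRRR) = { -1 -1/2 -1/4 | -7/32 -3/16 -1/8 0 } so -15/64
g(RBBBRRRR) = { -1 -1/2 -1/4 | -15/64 -7/32 -3/16 -1/8 0 } so -31/128
g(RBBBRRRRR) = { -1 -1/2 -1/4 | -31/128 -15/64 -7/32 -3/16 -1/8 0 } so -63/256
g(RBBBRRRRRR) = { -1 -1/2 -1/4 | -63/256 -31/128 -15/64 -7/32 -3/16 -1/8 0 } so -127/512
g(RBBBRRRRRRR) = { -1 -1/2 -1/4 | -127/512 -63/256 -31/128 -15/64 -7/32 -3/16 -1/8 0 } so -255/1024
g(RBBBRRRRRRRR) = { -1 -1/2 -1/4 | -255/1024 -127/512 -63/256 -31/128 -15/64 -7/32 -3/16 -1/8 0 } so -511/2048
g(RBBBRRRRRRRRR) = { -1 -1/2 -1/4 | -511/2048 -255/1024 -127/512 -63/256 -31/128 -15/64 -7/32 -3/16 -1/8 0 } so -1023/4096
g(RBBBRRRRRRRRRB) = { -1 -1/2 -1/4 -1023/4096 | -511/2048 -255/1024 -127/512 -63/256 -31/128 -15/64 -7/32 -3/16 -1/8 0 } so -2045/8192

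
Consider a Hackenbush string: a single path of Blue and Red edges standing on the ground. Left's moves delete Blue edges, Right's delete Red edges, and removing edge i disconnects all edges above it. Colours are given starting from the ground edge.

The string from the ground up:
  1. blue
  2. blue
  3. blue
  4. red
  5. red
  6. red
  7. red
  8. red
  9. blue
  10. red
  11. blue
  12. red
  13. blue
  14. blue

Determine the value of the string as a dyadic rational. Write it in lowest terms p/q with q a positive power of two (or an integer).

Recurse on prefixes of the 14-edge string blue blue blue red red red red red blue red blue red blue blue:
step 1: add blue to get b; options L={ 0 } R={ — } → 1
step 2: add blue to get bb; options L={ 0 1 } R={ — } → 2
step 3: add blue to get bbb; options L={ 0 1 2 } R={ — } → 3
step 4: add red to get bbbr; options L={ 0 1 2 } R={ 3 } → 5/2
step 5: add red to get bbbrr; options L={ 0 1 2 } R={ 5/2 3 } → 9/4
step 6: add red to get bbbrrr; options L={ 0 1 2 } R={ 9/4 5/2 3 } → 17/8
step 7: add red to get bbbrrrr; options L={ 0 1 2 } R={ 17/8 9/4 5/2 3 } → 33/16
step 8: add red to get bbbrrrrr; options L={ 0 1 2 } R={ 33/16 17/8 9/4 5/2 3 } → 65/32
step 9: add blue to get bbbrrrrrb; options L={ 0 1 2 65/32 } R={ 33/16 17/8 9/4 5/2 3 } → 131/64
step 10: add red to get bbbrrrrrbr; options L={ 0 1 2 65/32 } R={ 131/64 33/16 17/8 9/4 5/2 3 } → 261/128
step 11: add blue to get bbbrrrrrbrb; options L={ 0 1 2 65/32 261/128 } R={ 131/64 33/16 17/8 9/4 5/2 3 } → 523/256
step 12: add red to get bbbrrrrrbrbr; options L={ 0 1 2 65/32 261/128 } R={ 523/256 131/64 33/16 17/8 9/4 5/2 3 } → 1045/512
step 13: add blue to get bbbrrrrrbrbrb; options L={ 0 1 2 65/32 261/128 1045/512 } R={ 523/256 131/64 33/16 17/8 9/4 5/2 3 } → 2091/1024
step 14: add blue to get bbbrrrrrbrbrbb; options L={ 0 1 2 65/32 261/128 1045/512 2091/1024 } R={ 523/256 131/64 33/16 17/8 9/4 5/2 3 } → 4183/2048

4183/2048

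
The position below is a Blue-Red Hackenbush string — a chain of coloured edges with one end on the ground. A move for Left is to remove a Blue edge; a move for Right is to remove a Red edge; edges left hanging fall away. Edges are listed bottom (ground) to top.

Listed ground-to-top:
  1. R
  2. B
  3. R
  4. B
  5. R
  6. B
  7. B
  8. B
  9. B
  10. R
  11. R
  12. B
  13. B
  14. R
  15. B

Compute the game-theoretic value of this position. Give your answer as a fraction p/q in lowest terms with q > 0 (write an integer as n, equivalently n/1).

-10341/16384

Recurse on prefixes of the 15-edge string R B R B R B B B B R R B B R B:
v(R) = { · | 0 } gives -1
v(RB) = { -1 | 0 } gives -1/2
v(RBR) = { -1 | -1/2, 0 } gives -3/4
v(RBRB) = { -1, -3/4 | -1/2, 0 } gives -5/8
v(RBRBR) = { -1, -3/4 | -5/8, -1/2, 0 } gives -11/16
v(RBRBRB) = { -1, -3/4, -11/16 | -5/8, -1/2, 0 } gives -21/32
v(RBRBRBB) = { -1, -3/4, -11/16, -21/32 | -5/8, -1/2, 0 } gives -41/64
v(RBRBRBBB) = { -1, -3/4, -11/16, -21/32, -41/64 | -5/8, -1/2, 0 } gives -81/128
v(RBRBRBBBB) = { -1, -3/4, -11/16, -21/32, -41/64, -81/128 | -5/8, -1/2, 0 } gives -161/256
v(RBRBRBBBBR) = { -1, -3/4, -11/16, -21/32, -41/64, -81/128 | -161/256, -5/8, -1/2, 0 } gives -323/512
v(RBRBRBBBBRR) = { -1, -3/4, -11/16, -21/32, -41/64, -81/128 | -323/512, -161/256, -5/8, -1/2, 0 } gives -647/1024
v(RBRBRBBBBRRB) = { -1, -3/4, -11/16, -21/32, -41/64, -81/128, -647/1024 | -323/512, -161/256, -5/8, -1/2, 0 } gives -1293/2048
v(RBRBRBBBBRRBB) = { -1, -3/4, -11/16, -21/32, -41/64, -81/128, -647/1024, -1293/2048 | -323/512, -161/256, -5/8, -1/2, 0 } gives -2585/4096
v(RBRBRBBBBRRBBR) = { -1, -3/4, -11/16, -21/32, -41/64, -81/128, -647/1024, -1293/2048 | -2585/4096, -323/512, -161/256, -5/8, -1/2, 0 } gives -5171/8192
v(RBRBRBBBBRRBBRB) = { -1, -3/4, -11/16, -21/32, -41/64, -81/128, -647/1024, -1293/2048, -5171/8192 | -2585/4096, -323/512, -161/256, -5/8, -1/2, 0 } gives -10341/16384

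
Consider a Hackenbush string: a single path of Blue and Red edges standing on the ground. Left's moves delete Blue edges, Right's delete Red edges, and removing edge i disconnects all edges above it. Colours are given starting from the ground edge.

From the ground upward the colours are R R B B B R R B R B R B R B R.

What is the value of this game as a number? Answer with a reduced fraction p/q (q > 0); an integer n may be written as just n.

value(R) = { ∅ | 0 } — -1
value(RR) = { ∅ | -1; 0 } — -2
value(RRB) = { -2 | -1; 0 } — -3/2
value(RRBB) = { -2; -3/2 | -1; 0 } — -5/4
value(RRBBB) = { -2; -3/2; -5/4 | -1; 0 } — -9/8
value(RRBBBR) = { -2; -3/2; -5/4 | -9/8; -1; 0 } — -19/16
value(RRBBBRR) = { -2; -3/2; -5/4 | -19/16; -9/8; -1; 0 } — -39/32
value(RRBBBRRB) = { -2; -3/2; -5/4; -39/32 | -19/16; -9/8; -1; 0 } — -77/64
value(RRBBBRRBR) = { -2; -3/2; -5/4; -39/32 | -77/64; -19/16; -9/8; -1; 0 } — -155/128
value(RRBBBRRBRB) = { -2; -3/2; -5/4; -39/32; -155/128 | -77/64; -19/16; -9/8; -1; 0 } — -309/256
value(RRBBBRRBRBR) = { -2; -3/2; -5/4; -39/32; -155/128 | -309/256; -77/64; -19/16; -9/8; -1; 0 } — -619/512
value(RRBBBRRBRBRB) = { -2; -3/2; -5/4; -39/32; -155/128; -619/512 | -309/256; -77/64; -19/16; -9/8; -1; 0 } — -1237/1024
value(RRBBBRRBRBRBR) = { -2; -3/2; -5/4; -39/32; -155/128; -619/512 | -1237/1024; -309/256; -77/64; -19/16; -9/8; -1; 0 } — -2475/2048
value(RRBBBRRBRBRBRB) = { -2; -3/2; -5/4; -39/32; -155/128; -619/512; -2475/2048 | -1237/1024; -309/256; -77/64; -19/16; -9/8; -1; 0 } — -4949/4096
value(RRBBBRRBRBRBRBR) = { -2; -3/2; -5/4; -39/32; -155/128; -619/512; -2475/2048 | -4949/4096; -1237/1024; -309/256; -77/64; -19/16; -9/8; -1; 0 } — -9899/8192

-9899/8192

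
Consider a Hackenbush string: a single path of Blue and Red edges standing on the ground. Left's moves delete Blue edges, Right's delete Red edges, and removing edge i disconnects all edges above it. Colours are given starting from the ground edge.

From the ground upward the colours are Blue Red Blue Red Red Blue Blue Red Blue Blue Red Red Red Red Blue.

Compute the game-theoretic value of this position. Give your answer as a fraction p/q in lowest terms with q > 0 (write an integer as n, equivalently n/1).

Recurse on prefixes of the 15-edge string Blue Red Blue Red Red Blue Blue Red Blue Blue Red Red Red Red Blue:
g(B) = { 0 | — } so 1
g(BR) = { 0 | 1 } so 1/2
g(BRB) = { 0 1/2 | 1 } so 3/4
g(BRBR) = { 0 1/2 | 3/4 1 } so 5/8
g(BRBRR) = { 0 1/2 | 5/8 3/4 1 } so 9/16
g(BRBRRB) = { 0 1/2 9/16 | 5/8 3/4 1 } so 19/32
g(BRBRRBB) = { 0 1/2 9/16 19/32 | 5/8 3/4 1 } so 39/64
g(BRBRRBBR) = { 0 1/2 9/16 19/32 | 39/64 5/8 3/4 1 } so 77/128
g(BRBRRBBRB) = { 0 1/2 9/16 19/32 77/128 | 39/64 5/8 3/4 1 } so 155/256
g(BRBRRBBRBB) = { 0 1/2 9/16 19/32 77/128 155/256 | 39/64 5/8 3/4 1 } so 311/512
g(BRBRRBBRBBR) = { 0 1/2 9/16 19/32 77/128 155/256 | 311/512 39/64 5/8 3/4 1 } so 621/1024
g(BRBRRBBRBBRR) = { 0 1/2 9/16 19/32 77/128 155/256 | 621/1024 311/512 39/64 5/8 3/4 1 } so 1241/2048
g(BRBRRBBRBBRRR) = { 0 1/2 9/16 19/32 77/128 155/256 | 1241/2048 621/1024 311/512 39/64 5/8 3/4 1 } so 2481/4096
g(BRBRRBBRBBRRRR) = { 0 1/2 9/16 19/32 77/128 155/256 | 2481/4096 1241/2048 621/1024 311/512 39/64 5/8 3/4 1 } so 4961/8192
g(BRBRRBBRBBRRRRB) = { 0 1/2 9/16 19/32 77/128 155/256 4961/8192 | 2481/4096 1241/2048 621/1024 311/512 39/64 5/8 3/4 1 } so 9923/16384

9923/16384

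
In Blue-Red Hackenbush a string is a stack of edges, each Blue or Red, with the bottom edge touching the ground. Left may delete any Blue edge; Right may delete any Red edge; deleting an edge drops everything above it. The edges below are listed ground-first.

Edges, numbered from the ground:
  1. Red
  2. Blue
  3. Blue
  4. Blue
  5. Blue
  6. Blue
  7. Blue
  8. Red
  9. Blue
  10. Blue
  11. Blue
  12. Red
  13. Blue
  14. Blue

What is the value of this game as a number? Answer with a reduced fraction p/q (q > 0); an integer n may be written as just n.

G_1 [R]  L=[none]  R=[0]  → -1
G_2 [RB]  L=[-1]  R=[0]  → -1/2
G_3 [RBB]  L=[-1,-1/2]  R=[0]  → -1/4
G_4 [RBBB]  L=[-1,-1/2,-1/4]  R=[0]  → -1/8
G_5 [RBBBB]  L=[-1,-1/2,-1/4,-1/8]  R=[0]  → -1/16
G_6 [RBBBBB]  L=[-1,-1/2,-1/4,-1/8,-1/16]  R=[0]  → -1/32
G_7 [RBBBBBB]  L=[-1,-1/2,-1/4,-1/8,-1/16,-1/32]  R=[0]  → -1/64
G_8 [RBBBBBBR]  L=[-1,-1/2,-1/4,-1/8,-1/16,-1/32]  R=[-1/64,0]  → -3/128
G_9 [RBBBBBBRB]  L=[-1,-1/2,-1/4,-1/8,-1/16,-1/32,-3/128]  R=[-1/64,0]  → -5/256
G_10 [RBBBBBBRBB]  L=[-1,-1/2,-1/4,-1/8,-1/16,-1/32,-3/128,-5/256]  R=[-1/64,0]  → -9/512
G_11 [RBBBBBBRBBB]  L=[-1,-1/2,-1/4,-1/8,-1/16,-1/32,-3/128,-5/256,-9/512]  R=[-1/64,0]  → -17/1024
G_12 [RBBBBBBRBBBR]  L=[-1,-1/2,-1/4,-1/8,-1/16,-1/32,-3/128,-5/256,-9/512]  R=[-17/1024,-1/64,0]  → -35/2048
G_13 [RBBBBBBRBBBRB]  L=[-1,-1/2,-1/4,-1/8,-1/16,-1/32,-3/128,-5/256,-9/512,-35/2048]  R=[-17/1024,-1/64,0]  → -69/4096
G_14 [RBBBBBBRBBBRBB]  L=[-1,-1/2,-1/4,-1/8,-1/16,-1/32,-3/128,-5/256,-9/512,-35/2048,-69/4096]  R=[-17/1024,-1/64,0]  → -137/8192

-137/8192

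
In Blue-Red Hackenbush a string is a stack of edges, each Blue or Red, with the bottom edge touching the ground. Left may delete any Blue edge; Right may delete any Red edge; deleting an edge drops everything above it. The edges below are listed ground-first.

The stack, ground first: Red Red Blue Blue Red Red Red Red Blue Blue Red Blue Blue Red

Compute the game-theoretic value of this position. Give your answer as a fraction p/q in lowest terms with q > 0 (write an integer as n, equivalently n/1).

R: Left { ∅ }, Right { 0 } = simplest -1
RR: Left { ∅ }, Right { -1,0 } = simplest -2
RRB: Left { -2 }, Right { -1,0 } = simplest -3/2
RRBB: Left { -2,-3/2 }, Right { -1,0 } = simplest -5/4
RRBBR: Left { -2,-3/2 }, Right { -5/4,-1,0 } = simplest -11/8
RRBBRR: Left { -2,-3/2 }, Right { -11/8,-5/4,-1,0 } = simplest -23/16
RRBBRRR: Left { -2,-3/2 }, Right { -23/16,-11/8,-5/4,-1,0 } = simplest -47/32
RRBBRRRR: Left { -2,-3/2 }, Right { -47/32,-23/16,-11/8,-5/4,-1,0 } = simplest -95/64
RRBBRRRRB: Left { -2,-3/2,-95/64 }, Right { -47/32,-23/16,-11/8,-5/4,-1,0 } = simplest -189/128
RRBBRRRRBB: Left { -2,-3/2,-95/64,-189/128 }, Right { -47/32,-23/16,-11/8,-5/4,-1,0 } = simplest -377/256
RRBBRRRRBBR: Left { -2,-3/2,-95/64,-189/128 }, Right { -377/256,-47/32,-23/16,-11/8,-5/4,-1,0 } = simplest -755/512
RRBBRRRRBBRB: Left { -2,-3/2,-95/64,-189/128,-755/512 }, Right { -377/256,-47/32,-23/16,-11/8,-5/4,-1,0 } = simplest -1509/1024
RRBBRRRRBBRBB: Left { -2,-3/2,-95/64,-189/128,-755/512,-1509/1024 }, Right { -377/256,-47/32,-23/16,-11/8,-5/4,-1,0 } = simplest -3017/2048
RRBBRRRRBBRBBR: Left { -2,-3/2,-95/64,-189/128,-755/512,-1509/1024 }, Right { -3017/2048,-377/256,-47/32,-23/16,-11/8,-5/4,-1,0 } = simplest -6035/4096

-6035/4096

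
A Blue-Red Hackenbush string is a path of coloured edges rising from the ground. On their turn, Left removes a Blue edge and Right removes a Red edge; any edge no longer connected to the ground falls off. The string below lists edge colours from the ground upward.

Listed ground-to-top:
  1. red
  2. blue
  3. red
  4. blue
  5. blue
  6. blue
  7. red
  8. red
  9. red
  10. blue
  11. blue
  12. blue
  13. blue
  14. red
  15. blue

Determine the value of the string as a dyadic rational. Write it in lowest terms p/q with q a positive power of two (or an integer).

-9093/16384

Build val(s[:k]) for k = 1..15, string s = red blue red blue blue blue red red red blue blue blue blue red blue.
val(r) = { none | 0 } → -1
val(rb) = { -1 | 0 } → -1/2
val(rbr) = { -1 | -1/2 0 } → -3/4
val(rbrb) = { -1 -3/4 | -1/2 0 } → -5/8
val(rbrbb) = { -1 -3/4 -5/8 | -1/2 0 } → -9/16
val(rbrbbb) = { -1 -3/4 -5/8 -9/16 | -1/2 0 } → -17/32
val(rbrbbbr) = { -1 -3/4 -5/8 -9/16 | -17/32 -1/2 0 } → -35/64
val(rbrbbbrr) = { -1 -3/4 -5/8 -9/16 | -35/64 -17/32 -1/2 0 } → -71/128
val(rbrbbbrrr) = { -1 -3/4 -5/8 -9/16 | -71/128 -35/64 -17/32 -1/2 0 } → -143/256
val(rbrbbbrrrb) = { -1 -3/4 -5/8 -9/16 -143/256 | -71/128 -35/64 -17/32 -1/2 0 } → -285/512
val(rbrbbbrrrbb) = { -1 -3/4 -5/8 -9/16 -143/256 -285/512 | -71/128 -35/64 -17/32 -1/2 0 } → -569/1024
val(rbrbbbrrrbbb) = { -1 -3/4 -5/8 -9/16 -143/256 -285/512 -569/1024 | -71/128 -35/64 -17/32 -1/2 0 } → -1137/2048
val(rbrbbbrrrbbbb) = { -1 -3/4 -5/8 -9/16 -143/256 -285/512 -569/1024 -1137/2048 | -71/128 -35/64 -17/32 -1/2 0 } → -2273/4096
val(rbrbbbrrrbbbbr) = { -1 -3/4 -5/8 -9/16 -143/256 -285/512 -569/1024 -1137/2048 | -2273/4096 -71/128 -35/64 -17/32 -1/2 0 } → -4547/8192
val(rbrbbbrrrbbbbrb) = { -1 -3/4 -5/8 -9/16 -143/256 -285/512 -569/1024 -1137/2048 -4547/8192 | -2273/4096 -71/128 -35/64 -17/32 -1/2 0 } → -9093/16384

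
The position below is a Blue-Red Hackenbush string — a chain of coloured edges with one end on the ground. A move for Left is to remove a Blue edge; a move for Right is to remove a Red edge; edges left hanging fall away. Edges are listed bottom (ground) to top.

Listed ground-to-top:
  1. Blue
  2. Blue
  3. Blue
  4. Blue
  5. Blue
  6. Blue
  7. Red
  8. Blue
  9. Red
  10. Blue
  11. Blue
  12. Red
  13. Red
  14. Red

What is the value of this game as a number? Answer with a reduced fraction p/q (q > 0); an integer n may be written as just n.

1457/256

Build value(s[:k]) for k = 1..14, string s = Blue Blue Blue Blue Blue Blue Red Blue Red Blue Blue Red Red Red.
value(B) = { 0 | — } -> 1
value(BB) = { 0, 1 | — } -> 2
value(BBB) = { 0, 1, 2 | — } -> 3
value(BBBB) = { 0, 1, 2, 3 | — } -> 4
value(BBBBB) = { 0, 1, 2, 3, 4 | — } -> 5
value(BBBBBB) = { 0, 1, 2, 3, 4, 5 | — } -> 6
value(BBBBBBR) = { 0, 1, 2, 3, 4, 5 | 6 } -> 11/2
value(BBBBBBRB) = { 0, 1, 2, 3, 4, 5, 11/2 | 6 } -> 23/4
value(BBBBBBRBR) = { 0, 1, 2, 3, 4, 5, 11/2 | 23/4, 6 } -> 45/8
value(BBBBBBRBRB) = { 0, 1, 2, 3, 4, 5, 11/2, 45/8 | 23/4, 6 } -> 91/16
value(BBBBBBRBRBB) = { 0, 1, 2, 3, 4, 5, 11/2, 45/8, 91/16 | 23/4, 6 } -> 183/32
value(BBBBBBRBRBBR) = { 0, 1, 2, 3, 4, 5, 11/2, 45/8, 91/16 | 183/32, 23/4, 6 } -> 365/64
value(BBBBBBRBRBBRR) = { 0, 1, 2, 3, 4, 5, 11/2, 45/8, 91/16 | 365/64, 183/32, 23/4, 6 } -> 729/128
value(BBBBBBRBRBBRRR) = { 0, 1, 2, 3, 4, 5, 11/2, 45/8, 91/16 | 729/128, 365/64, 183/32, 23/4, 6 } -> 1457/256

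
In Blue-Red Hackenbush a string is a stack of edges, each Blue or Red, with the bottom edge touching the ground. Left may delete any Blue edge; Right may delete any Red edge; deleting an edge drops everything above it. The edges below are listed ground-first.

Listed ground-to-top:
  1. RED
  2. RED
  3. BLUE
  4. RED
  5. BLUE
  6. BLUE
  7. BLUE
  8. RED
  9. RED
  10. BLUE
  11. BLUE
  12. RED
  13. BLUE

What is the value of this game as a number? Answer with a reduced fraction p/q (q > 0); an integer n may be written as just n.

-3173/2048

Prefix values for RED RED BLUE RED BLUE BLUE BLUE RED RED BLUE BLUE RED BLUE via {L|R} + simplicity:
val(R) = {  | 0 } -> -1
val(RR) = {  | -1,0 } -> -2
val(RRB) = { -2 | -1,0 } -> -3/2
val(RRBR) = { -2 | -3/2,-1,0 } -> -7/4
val(RRBRB) = { -2,-7/4 | -3/2,-1,0 } -> -13/8
val(RRBRBB) = { -2,-7/4,-13/8 | -3/2,-1,0 } -> -25/16
val(RRBRBBB) = { -2,-7/4,-13/8,-25/16 | -3/2,-1,0 } -> -49/32
val(RRBRBBBR) = { -2,-7/4,-13/8,-25/16 | -49/32,-3/2,-1,0 } -> -99/64
val(RRBRBBBRR) = { -2,-7/4,-13/8,-25/16 | -99/64,-49/32,-3/2,-1,0 } -> -199/128
val(RRBRBBBRRB) = { -2,-7/4,-13/8,-25/16,-199/128 | -99/64,-49/32,-3/2,-1,0 } -> -397/256
val(RRBRBBBRRBB) = { -2,-7/4,-13/8,-25/16,-199/128,-397/256 | -99/64,-49/32,-3/2,-1,0 } -> -793/512
val(RRBRBBBRRBBR) = { -2,-7/4,-13/8,-25/16,-199/128,-397/256 | -793/512,-99/64,-49/32,-3/2,-1,0 } -> -1587/1024
val(RRBRBBBRRBBRB) = { -2,-7/4,-13/8,-25/16,-199/128,-397/256,-1587/1024 | -793/512,-99/64,-49/32,-3/2,-1,0 } -> -3173/2048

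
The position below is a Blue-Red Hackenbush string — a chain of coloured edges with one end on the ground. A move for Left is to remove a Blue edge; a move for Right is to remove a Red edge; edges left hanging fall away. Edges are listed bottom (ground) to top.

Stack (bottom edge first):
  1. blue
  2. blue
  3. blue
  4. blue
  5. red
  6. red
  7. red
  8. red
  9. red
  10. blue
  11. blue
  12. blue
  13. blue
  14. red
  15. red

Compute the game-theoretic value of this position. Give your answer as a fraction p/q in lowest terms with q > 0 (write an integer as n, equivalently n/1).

b: Left { 0 }, Right { · } → simplest 1
bb: Left { 0,1 }, Right { · } → simplest 2
bbb: Left { 0,1,2 }, Right { · } → simplest 3
bbbb: Left { 0,1,2,3 }, Right { · } → simplest 4
bbbbr: Left { 0,1,2,3 }, Right { 4 } → simplest 7/2
bbbbrr: Left { 0,1,2,3 }, Right { 7/2,4 } → simplest 13/4
bbbbrrr: Left { 0,1,2,3 }, Right { 13/4,7/2,4 } → simplest 25/8
bbbbrrrr: Left { 0,1,2,3 }, Right { 25/8,13/4,7/2,4 } → simplest 49/16
bbbbrrrrr: Left { 0,1,2,3 }, Right { 49/16,25/8,13/4,7/2,4 } → simplest 97/32
bbbbrrrrrb: Left { 0,1,2,3,97/32 }, Right { 49/16,25/8,13/4,7/2,4 } → simplest 195/64
bbbbrrrrrbb: Left { 0,1,2,3,97/32,195/64 }, Right { 49/16,25/8,13/4,7/2,4 } → simplest 391/128
bbbbrrrrrbbb: Left { 0,1,2,3,97/32,195/64,391/128 }, Right { 49/16,25/8,13/4,7/2,4 } → simplest 783/256
bbbbrrrrrbbbb: Left { 0,1,2,3,97/32,195/64,391/128,783/256 }, Right { 49/16,25/8,13/4,7/2,4 } → simplest 1567/512
bbbbrrrrrbbbbr: Left { 0,1,2,3,97/32,195/64,391/128,783/256 }, Right { 1567/512,49/16,25/8,13/4,7/2,4 } → simplest 3133/1024
bbbbrrrrrbbbbrr: Left { 0,1,2,3,97/32,195/64,391/128,783/256 }, Right { 3133/1024,1567/512,49/16,25/8,13/4,7/2,4 } → simplest 6265/2048

6265/2048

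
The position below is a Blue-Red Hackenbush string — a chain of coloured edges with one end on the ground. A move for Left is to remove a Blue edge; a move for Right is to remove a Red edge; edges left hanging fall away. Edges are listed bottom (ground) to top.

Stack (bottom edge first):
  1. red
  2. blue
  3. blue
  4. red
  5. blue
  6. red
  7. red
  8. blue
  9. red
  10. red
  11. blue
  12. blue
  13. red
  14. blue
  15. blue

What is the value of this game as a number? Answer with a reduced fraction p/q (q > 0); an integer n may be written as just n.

val_1 [r]  L=[—]  R=[0]  = -1
val_2 [rb]  L=[-1]  R=[0]  = -1/2
val_3 [rbb]  L=[-1, -1/2]  R=[0]  = -1/4
val_4 [rbbr]  L=[-1, -1/2]  R=[-1/4, 0]  = -3/8
val_5 [rbbrb]  L=[-1, -1/2, -3/8]  R=[-1/4, 0]  = -5/16
val_6 [rbbrbr]  L=[-1, -1/2, -3/8]  R=[-5/16, -1/4, 0]  = -11/32
val_7 [rbbrbrr]  L=[-1, -1/2, -3/8]  R=[-11/32, -5/16, -1/4, 0]  = -23/64
val_8 [rbbrbrrb]  L=[-1, -1/2, -3/8, -23/64]  R=[-11/32, -5/16, -1/4, 0]  = -45/128
val_9 [rbbrbrrbr]  L=[-1, -1/2, -3/8, -23/64]  R=[-45/128, -11/32, -5/16, -1/4, 0]  = -91/256
val_10 [rbbrbrrbrr]  L=[-1, -1/2, -3/8, -23/64]  R=[-91/256, -45/128, -11/32, -5/16, -1/4, 0]  = -183/512
val_11 [rbbrbrrbrrb]  L=[-1, -1/2, -3/8, -23/64, -183/512]  R=[-91/256, -45/128, -11/32, -5/16, -1/4, 0]  = -365/1024
val_12 [rbbrbrrbrrbb]  L=[-1, -1/2, -3/8, -23/64, -183/512, -365/1024]  R=[-91/256, -45/128, -11/32, -5/16, -1/4, 0]  = -729/2048
val_13 [rbbrbrrbrrbbr]  L=[-1, -1/2, -3/8, -23/64, -183/512, -365/1024]  R=[-729/2048, -91/256, -45/128, -11/32, -5/16, -1/4, 0]  = -1459/4096
val_14 [rbbrbrrbrrbbrb]  L=[-1, -1/2, -3/8, -23/64, -183/512, -365/1024, -1459/4096]  R=[-729/2048, -91/256, -45/128, -11/32, -5/16, -1/4, 0]  = -2917/8192
val_15 [rbbrbrrbrrbbrbb]  L=[-1, -1/2, -3/8, -23/64, -183/512, -365/1024, -1459/4096, -2917/8192]  R=[-729/2048, -91/256, -45/128, -11/32, -5/16, -1/4, 0]  = -5833/16384

-5833/16384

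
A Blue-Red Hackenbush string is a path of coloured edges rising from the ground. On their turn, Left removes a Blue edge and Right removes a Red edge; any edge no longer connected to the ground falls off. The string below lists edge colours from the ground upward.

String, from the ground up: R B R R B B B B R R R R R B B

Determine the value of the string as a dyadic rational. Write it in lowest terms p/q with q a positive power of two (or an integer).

Prefix values for R B R R B B B B R R R R R B B via {L|R} + simplicity:
step 1: add R to get R; options L={ ∅ } R={ 0 } => -1
step 2: add B to get RB; options L={ -1 } R={ 0 } => -1/2
step 3: add R to get RBR; options L={ -1 } R={ -1/2 0 } => -3/4
step 4: add R to get RBRR; options L={ -1 } R={ -3/4 -1/2 0 } => -7/8
step 5: add B to get RBRRB; options L={ -1 -7/8 } R={ -3/4 -1/2 0 } => -13/16
step 6: add B to get RBRRBB; options L={ -1 -7/8 -13/16 } R={ -3/4 -1/2 0 } => -25/32
step 7: add B to get RBRRBBB; options L={ -1 -7/8 -13/16 -25/32 } R={ -3/4 -1/2 0 } => -49/64
step 8: add B to get RBRRBBBB; options L={ -1 -7/8 -13/16 -25/32 -49/64 } R={ -3/4 -1/2 0 } => -97/128
step 9: add R to get RBRRBBBBR; options L={ -1 -7/8 -13/16 -25/32 -49/64 } R={ -97/128 -3/4 -1/2 0 } => -195/256
step 10: add R to get RBRRBBBBRR; options L={ -1 -7/8 -13/16 -25/32 -49/64 } R={ -195/256 -97/128 -3/4 -1/2 0 } => -391/512
step 11: add R to get RBRRBBBBRRR; options L={ -1 -7/8 -13/16 -25/32 -49/64 } R={ -391/512 -195/256 -97/128 -3/4 -1/2 0 } => -783/1024
step 12: add R to get RBRRBBBBRRRR; options L={ -1 -7/8 -13/16 -25/32 -49/64 } R={ -783/1024 -391/512 -195/256 -97/128 -3/4 -1/2 0 } => -1567/2048
step 13: add R to get RBRRBBBBRRRRR; options L={ -1 -7/8 -13/16 -25/32 -49/64 } R={ -1567/2048 -783/1024 -391/512 -195/256 -97/128 -3/4 -1/2 0 } => -3135/4096
step 14: add B to get RBRRBBBBRRRRRB; options L={ -1 -7/8 -13/16 -25/32 -49/64 -3135/4096 } R={ -1567/2048 -783/1024 -391/512 -195/256 -97/128 -3/4 -1/2 0 } => -6269/8192
step 15: add B to get RBRRBBBBRRRRRBB; options L={ -1 -7/8 -13/16 -25/32 -49/64 -3135/4096 -6269/8192 } R={ -1567/2048 -783/1024 -391/512 -195/256 -97/128 -3/4 -1/2 0 } => -12537/16384

-12537/16384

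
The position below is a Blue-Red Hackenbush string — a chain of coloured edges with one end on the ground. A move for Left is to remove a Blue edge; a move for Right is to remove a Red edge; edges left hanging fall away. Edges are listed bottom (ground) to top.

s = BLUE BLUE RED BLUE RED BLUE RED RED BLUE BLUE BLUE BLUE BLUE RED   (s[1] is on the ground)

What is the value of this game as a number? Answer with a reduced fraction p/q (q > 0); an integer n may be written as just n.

value_1 [B]  L=[0]  R=[none]  -> 1
value_2 [BB]  L=[0,1]  R=[none]  -> 2
value_3 [BBR]  L=[0,1]  R=[2]  -> 3/2
value_4 [BBRB]  L=[0,1,3/2]  R=[2]  -> 7/4
value_5 [BBRBR]  L=[0,1,3/2]  R=[7/4,2]  -> 13/8
value_6 [BBRBRB]  L=[0,1,3/2,13/8]  R=[7/4,2]  -> 27/16
value_7 [BBRBRBR]  L=[0,1,3/2,13/8]  R=[27/16,7/4,2]  -> 53/32
value_8 [BBRBRBRR]  L=[0,1,3/2,13/8]  R=[53/32,27/16,7/4,2]  -> 105/64
value_9 [BBRBRBRRB]  L=[0,1,3/2,13/8,105/64]  R=[53/32,27/16,7/4,2]  -> 211/128
value_10 [BBRBRBRRBB]  L=[0,1,3/2,13/8,105/64,211/128]  R=[53/32,27/16,7/4,2]  -> 423/256
value_11 [BBRBRBRRBBB]  L=[0,1,3/2,13/8,105/64,211/128,423/256]  R=[53/32,27/16,7/4,2]  -> 847/512
value_12 [BBRBRBRRBBBB]  L=[0,1,3/2,13/8,105/64,211/128,423/256,847/512]  R=[53/32,27/16,7/4,2]  -> 1695/1024
value_13 [BBRBRBRRBBBBB]  L=[0,1,3/2,13/8,105/64,211/128,423/256,847/512,1695/1024]  R=[53/32,27/16,7/4,2]  -> 3391/2048
value_14 [BBRBRBRRBBBBBR]  L=[0,1,3/2,13/8,105/64,211/128,423/256,847/512,1695/1024]  R=[3391/2048,53/32,27/16,7/4,2]  -> 6781/4096

6781/4096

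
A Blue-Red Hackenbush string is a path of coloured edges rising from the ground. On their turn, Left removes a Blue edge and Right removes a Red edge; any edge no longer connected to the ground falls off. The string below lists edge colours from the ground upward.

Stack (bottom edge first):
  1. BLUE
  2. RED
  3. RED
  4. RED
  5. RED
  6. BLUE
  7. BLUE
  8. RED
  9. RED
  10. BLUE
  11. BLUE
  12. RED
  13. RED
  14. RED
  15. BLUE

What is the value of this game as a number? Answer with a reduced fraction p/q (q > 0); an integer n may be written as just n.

Build val(s[:k]) for k = 1..15, string s = BLUE RED RED RED RED BLUE BLUE RED RED BLUE BLUE RED RED RED BLUE.
val_1 [B]  L=[0]  R=[]  — 1
val_2 [BR]  L=[0]  R=[1]  — 1/2
val_3 [BRR]  L=[0]  R=[1/2,1]  — 1/4
val_4 [BRRR]  L=[0]  R=[1/4,1/2,1]  — 1/8
val_5 [BRRRR]  L=[0]  R=[1/8,1/4,1/2,1]  — 1/16
val_6 [BRRRRB]  L=[0,1/16]  R=[1/8,1/4,1/2,1]  — 3/32
val_7 [BRRRRBB]  L=[0,1/16,3/32]  R=[1/8,1/4,1/2,1]  — 7/64
val_8 [BRRRRBBR]  L=[0,1/16,3/32]  R=[7/64,1/8,1/4,1/2,1]  — 13/128
val_9 [BRRRRBBRR]  L=[0,1/16,3/32]  R=[13/128,7/64,1/8,1/4,1/2,1]  — 25/256
val_10 [BRRRRBBRRB]  L=[0,1/16,3/32,25/256]  R=[13/128,7/64,1/8,1/4,1/2,1]  — 51/512
val_11 [BRRRRBBRRBB]  L=[0,1/16,3/32,25/256,51/512]  R=[13/128,7/64,1/8,1/4,1/2,1]  — 103/1024
val_12 [BRRRRBBRRBBR]  L=[0,1/16,3/32,25/256,51/512]  R=[103/1024,13/128,7/64,1/8,1/4,1/2,1]  — 205/2048
val_13 [BRRRRBBRRBBRR]  L=[0,1/16,3/32,25/256,51/512]  R=[205/2048,103/1024,13/128,7/64,1/8,1/4,1/2,1]  — 409/4096
val_14 [BRRRRBBRRBBRRR]  L=[0,1/16,3/32,25/256,51/512]  R=[409/4096,205/2048,103/1024,13/128,7/64,1/8,1/4,1/2,1]  — 817/8192
val_15 [BRRRRBBRRBBRRRB]  L=[0,1/16,3/32,25/256,51/512,817/8192]  R=[409/4096,205/2048,103/1024,13/128,7/64,1/8,1/4,1/2,1]  — 1635/16384

1635/16384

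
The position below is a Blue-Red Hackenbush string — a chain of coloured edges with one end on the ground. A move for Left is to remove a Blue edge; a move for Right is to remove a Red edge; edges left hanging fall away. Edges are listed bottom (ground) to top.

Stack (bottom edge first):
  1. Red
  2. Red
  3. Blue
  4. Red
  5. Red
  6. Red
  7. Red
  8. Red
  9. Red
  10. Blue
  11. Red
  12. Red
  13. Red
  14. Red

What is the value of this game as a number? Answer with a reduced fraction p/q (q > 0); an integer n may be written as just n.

1 of 14 · R · max L −∞ · min R 0 = -1
2 of 14 · RR · max L −∞ · min R -1 = -2
3 of 14 · RRB · max L -2 · min R -1 = -3/2
4 of 14 · RRBR · max L -2 · min R -3/2 = -7/4
5 of 14 · RRBRR · max L -2 · min R -7/4 = -15/8
6 of 14 · RRBRRR · max L -2 · min R -15/8 = -31/16
7 of 14 · RRBRRRR · max L -2 · min R -31/16 = -63/32
8 of 14 · RRBRRRRR · max L -2 · min R -63/32 = -127/64
9 of 14 · RRBRRRRRR · max L -2 · min R -127/64 = -255/128
10 of 14 · RRBRRRRRRB · max L -255/128 · min R -127/64 = -509/256
11 of 14 · RRBRRRRRRBR · max L -255/128 · min R -509/256 = -1019/512
12 of 14 · RRBRRRRRRBRR · max L -255/128 · min R -1019/512 = -2039/1024
13 of 14 · RRBRRRRRRBRRR · max L -255/128 · min R -2039/1024 = -4079/2048
14 of 14 · RRBRRRRRRBRRRR · max L -255/128 · min R -4079/2048 = -8159/4096

-8159/4096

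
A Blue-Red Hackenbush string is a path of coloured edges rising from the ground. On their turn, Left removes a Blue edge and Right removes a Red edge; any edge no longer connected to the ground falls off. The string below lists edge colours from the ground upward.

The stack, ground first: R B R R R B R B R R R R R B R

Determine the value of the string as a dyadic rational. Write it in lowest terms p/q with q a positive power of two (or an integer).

Prefix values for R B R R R B R B R R R R R B R via {L|R} + simplicity:
g_1 [R]  L=[]  R=[0]  → -1
g_2 [RB]  L=[-1]  R=[0]  → -1/2
g_3 [RBR]  L=[-1]  R=[-1/2 0]  → -3/4
g_4 [RBRR]  L=[-1]  R=[-3/4 -1/2 0]  → -7/8
g_5 [RBRRR]  L=[-1]  R=[-7/8 -3/4 -1/2 0]  → -15/16
g_6 [RBRRRB]  L=[-1 -15/16]  R=[-7/8 -3/4 -1/2 0]  → -29/32
g_7 [RBRRRBR]  L=[-1 -15/16]  R=[-29/32 -7/8 -3/4 -1/2 0]  → -59/64
g_8 [RBRRRBRB]  L=[-1 -15/16 -59/64]  R=[-29/32 -7/8 -3/4 -1/2 0]  → -117/128
g_9 [RBRRRBRBR]  L=[-1 -15/16 -59/64]  R=[-117/128 -29/32 -7/8 -3/4 -1/2 0]  → -235/256
g_10 [RBRRRBRBRR]  L=[-1 -15/16 -59/64]  R=[-235/256 -117/128 -29/32 -7/8 -3/4 -1/2 0]  → -471/512
g_11 [RBRRRBRBRRR]  L=[-1 -15/16 -59/64]  R=[-471/512 -235/256 -117/128 -29/32 -7/8 -3/4 -1/2 0]  → -943/1024
g_12 [RBRRRBRBRRRR]  L=[-1 -15/16 -59/64]  R=[-943/1024 -471/512 -235/256 -117/128 -29/32 -7/8 -3/4 -1/2 0]  → -1887/2048
g_13 [RBRRRBRBRRRRR]  L=[-1 -15/16 -59/64]  R=[-1887/2048 -943/1024 -471/512 -235/256 -117/128 -29/32 -7/8 -3/4 -1/2 0]  → -3775/4096
g_14 [RBRRRBRBRRRRRB]  L=[-1 -15/16 -59/64 -3775/4096]  R=[-1887/2048 -943/1024 -471/512 -235/256 -117/128 -29/32 -7/8 -3/4 -1/2 0]  → -7549/8192
g_15 [RBRRRBRBRRRRRBR]  L=[-1 -15/16 -59/64 -3775/4096]  R=[-7549/8192 -1887/2048 -943/1024 -471/512 -235/256 -117/128 -29/32 -7/8 -3/4 -1/2 0]  → -15099/16384

-15099/16384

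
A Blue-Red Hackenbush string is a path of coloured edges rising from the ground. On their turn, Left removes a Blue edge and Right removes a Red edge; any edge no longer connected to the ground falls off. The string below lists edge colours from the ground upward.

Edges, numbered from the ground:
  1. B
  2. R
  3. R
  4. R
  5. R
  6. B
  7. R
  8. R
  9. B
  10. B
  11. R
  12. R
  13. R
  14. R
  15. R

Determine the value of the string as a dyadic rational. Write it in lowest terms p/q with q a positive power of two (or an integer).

1 of 15 · B · max L 0 · min R +∞ => 1
2 of 15 · BR · max L 0 · min R 1 => 1/2
3 of 15 · BRR · max L 0 · min R 1/2 => 1/4
4 of 15 · BRRR · max L 0 · min R 1/4 => 1/8
5 of 15 · BRRRR · max L 0 · min R 1/8 => 1/16
6 of 15 · BRRRRB · max L 1/16 · min R 1/8 => 3/32
7 of 15 · BRRRRBR · max L 1/16 · min R 3/32 => 5/64
8 of 15 · BRRRRBRR · max L 1/16 · min R 5/64 => 9/128
9 of 15 · BRRRRBRRB · max L 9/128 · min R 5/64 => 19/256
10 of 15 · BRRRRBRRBB · max L 19/256 · min R 5/64 => 39/512
11 of 15 · BRRRRBRRBBR · max L 19/256 · min R 39/512 => 77/1024
12 of 15 · BRRRRBRRBBRR · max L 19/256 · min R 77/1024 => 153/2048
13 of 15 · BRRRRBRRBBRRR · max L 19/256 · min R 153/2048 => 305/4096
14 of 15 · BRRRRBRRBBRRRR · max L 19/256 · min R 305/4096 => 609/8192
15 of 15 · BRRRRBRRBBRRRRR · max L 19/256 · min R 609/8192 => 1217/16384

1217/16384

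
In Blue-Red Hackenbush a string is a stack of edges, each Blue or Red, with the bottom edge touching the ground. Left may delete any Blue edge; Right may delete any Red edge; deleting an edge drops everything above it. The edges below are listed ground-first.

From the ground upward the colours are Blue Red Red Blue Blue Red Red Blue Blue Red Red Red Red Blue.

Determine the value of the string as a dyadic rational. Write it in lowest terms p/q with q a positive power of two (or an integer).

3267/8192

step 1: add Blue to get B; options L={ 0 } R={ ∅ } ⇒ 1
step 2: add Red to get BR; options L={ 0 } R={ 1 } ⇒ 1/2
step 3: add Red to get BRR; options L={ 0 } R={ 1/2,1 } ⇒ 1/4
step 4: add Blue to get BRRB; options L={ 0,1/4 } R={ 1/2,1 } ⇒ 3/8
step 5: add Blue to get BRRBB; options L={ 0,1/4,3/8 } R={ 1/2,1 } ⇒ 7/16
step 6: add Red to get BRRBBR; options L={ 0,1/4,3/8 } R={ 7/16,1/2,1 } ⇒ 13/32
step 7: add Red to get BRRBBRR; options L={ 0,1/4,3/8 } R={ 13/32,7/16,1/2,1 } ⇒ 25/64
step 8: add Blue to get BRRBBRRB; options L={ 0,1/4,3/8,25/64 } R={ 13/32,7/16,1/2,1 } ⇒ 51/128
step 9: add Blue to get BRRBBRRBB; options L={ 0,1/4,3/8,25/64,51/128 } R={ 13/32,7/16,1/2,1 } ⇒ 103/256
step 10: add Red to get BRRBBRRBBR; options L={ 0,1/4,3/8,25/64,51/128 } R={ 103/256,13/32,7/16,1/2,1 } ⇒ 205/512
step 11: add Red to get BRRBBRRBBRR; options L={ 0,1/4,3/8,25/64,51/128 } R={ 205/512,103/256,13/32,7/16,1/2,1 } ⇒ 409/1024
step 12: add Red to get BRRBBRRBBRRR; options L={ 0,1/4,3/8,25/64,51/128 } R={ 409/1024,205/512,103/256,13/32,7/16,1/2,1 } ⇒ 817/2048
step 13: add Red to get BRRBBRRBBRRRR; options L={ 0,1/4,3/8,25/64,51/128 } R={ 817/2048,409/1024,205/512,103/256,13/32,7/16,1/2,1 } ⇒ 1633/4096
step 14: add Blue to get BRRBBRRBBRRRRB; options L={ 0,1/4,3/8,25/64,51/128,1633/4096 } R={ 817/2048,409/1024,205/512,103/256,13/32,7/16,1/2,1 } ⇒ 3267/8192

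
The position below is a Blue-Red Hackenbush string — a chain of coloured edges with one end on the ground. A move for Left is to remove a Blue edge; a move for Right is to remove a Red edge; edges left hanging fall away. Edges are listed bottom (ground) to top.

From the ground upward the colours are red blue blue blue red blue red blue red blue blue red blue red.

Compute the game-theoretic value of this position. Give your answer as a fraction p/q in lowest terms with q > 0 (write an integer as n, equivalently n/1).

-1355/8192

Prefix values for red blue blue blue red blue red blue red blue blue red blue red via {L|R} + simplicity:
step 1: add red to get r; options L={ ∅ } R={ 0 } → -1
step 2: add blue to get rb; options L={ -1 } R={ 0 } → -1/2
step 3: add blue to get rbb; options L={ -1 -1/2 } R={ 0 } → -1/4
step 4: add blue to get rbbb; options L={ -1 -1/2 -1/4 } R={ 0 } → -1/8
step 5: add red to get rbbbr; options L={ -1 -1/2 -1/4 } R={ -1/8 0 } → -3/16
step 6: add blue to get rbbbrb; options L={ -1 -1/2 -1/4 -3/16 } R={ -1/8 0 } → -5/32
step 7: add red to get rbbbrbr; options L={ -1 -1/2 -1/4 -3/16 } R={ -5/32 -1/8 0 } → -11/64
step 8: add blue to get rbbbrbrb; options L={ -1 -1/2 -1/4 -3/16 -11/64 } R={ -5/32 -1/8 0 } → -21/128
step 9: add red to get rbbbrbrbr; options L={ -1 -1/2 -1/4 -3/16 -11/64 } R={ -21/128 -5/32 -1/8 0 } → -43/256
step 10: add blue to get rbbbrbrbrb; options L={ -1 -1/2 -1/4 -3/16 -11/64 -43/256 } R={ -21/128 -5/32 -1/8 0 } → -85/512
step 11: add blue to get rbbbrbrbrbb; options L={ -1 -1/2 -1/4 -3/16 -11/64 -43/256 -85/512 } R={ -21/128 -5/32 -1/8 0 } → -169/1024
step 12: add red to get rbbbrbrbrbbr; options L={ -1 -1/2 -1/4 -3/16 -11/64 -43/256 -85/512 } R={ -169/1024 -21/128 -5/32 -1/8 0 } → -339/2048
step 13: add blue to get rbbbrbrbrbbrb; options L={ -1 -1/2 -1/4 -3/16 -11/64 -43/256 -85/512 -339/2048 } R={ -169/1024 -21/128 -5/32 -1/8 0 } → -677/4096
step 14: add red to get rbbbrbrbrbbrbr; options L={ -1 -1/2 -1/4 -3/16 -11/64 -43/256 -85/512 -339/2048 } R={ -677/4096 -169/1024 -21/128 -5/32 -1/8 0 } → -1355/8192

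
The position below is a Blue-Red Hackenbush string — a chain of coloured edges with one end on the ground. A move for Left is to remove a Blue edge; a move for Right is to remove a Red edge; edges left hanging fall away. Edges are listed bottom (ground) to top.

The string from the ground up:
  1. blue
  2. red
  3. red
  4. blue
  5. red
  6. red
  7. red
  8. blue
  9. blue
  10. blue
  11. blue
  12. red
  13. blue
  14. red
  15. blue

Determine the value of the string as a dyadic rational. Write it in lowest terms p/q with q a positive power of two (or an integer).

4587/16384

Prefix values for blue red red blue red red red blue blue blue blue red blue red blue via {L|R} + simplicity:
1 of 15 · b · max L 0 · min R +∞ gives 1
2 of 15 · br · max L 0 · min R 1 gives 1/2
3 of 15 · brr · max L 0 · min R 1/2 gives 1/4
4 of 15 · brrb · max L 1/4 · min R 1/2 gives 3/8
5 of 15 · brrbr · max L 1/4 · min R 3/8 gives 5/16
6 of 15 · brrbrr · max L 1/4 · min R 5/16 gives 9/32
7 of 15 · brrbrrr · max L 1/4 · min R 9/32 gives 17/64
8 of 15 · brrbrrrb · max L 17/64 · min R 9/32 gives 35/128
9 of 15 · brrbrrrbb · max L 35/128 · min R 9/32 gives 71/256
10 of 15 · brrbrrrbbb · max L 71/256 · min R 9/32 gives 143/512
11 of 15 · brrbrrrbbbb · max L 143/512 · min R 9/32 gives 287/1024
12 of 15 · brrbrrrbbbbr · max L 143/512 · min R 287/1024 gives 573/2048
13 of 15 · brrbrrrbbbbrb · max L 573/2048 · min R 287/1024 gives 1147/4096
14 of 15 · brrbrrrbbbbrbr · max L 573/2048 · min R 1147/4096 gives 2293/8192
15 of 15 · brrbrrrbbbbrbrb · max L 2293/8192 · min R 1147/4096 gives 4587/16384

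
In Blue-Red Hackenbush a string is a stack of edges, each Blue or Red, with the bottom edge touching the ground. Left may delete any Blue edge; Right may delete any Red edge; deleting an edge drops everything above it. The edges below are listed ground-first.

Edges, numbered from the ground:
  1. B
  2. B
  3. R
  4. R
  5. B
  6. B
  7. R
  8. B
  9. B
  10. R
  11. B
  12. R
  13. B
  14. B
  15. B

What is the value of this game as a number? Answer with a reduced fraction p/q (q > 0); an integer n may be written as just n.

edge 1 of 15 (B): { 0 | · } → 1
edge 2 of 15 (B): { 0, 1 | · } → 2
edge 3 of 15 (R): { 0, 1 | 2 } → 3/2
edge 4 of 15 (R): { 0, 1 | 3/2, 2 } → 5/4
edge 5 of 15 (B): { 0, 1, 5/4 | 3/2, 2 } → 11/8
edge 6 of 15 (B): { 0, 1, 5/4, 11/8 | 3/2, 2 } → 23/16
edge 7 of 15 (R): { 0, 1, 5/4, 11/8 | 23/16, 3/2, 2 } → 45/32
edge 8 of 15 (B): { 0, 1, 5/4, 11/8, 45/32 | 23/16, 3/2, 2 } → 91/64
edge 9 of 15 (B): { 0, 1, 5/4, 11/8, 45/32, 91/64 | 23/16, 3/2, 2 } → 183/128
edge 10 of 15 (R): { 0, 1, 5/4, 11/8, 45/32, 91/64 | 183/128, 23/16, 3/2, 2 } → 365/256
edge 11 of 15 (B): { 0, 1, 5/4, 11/8, 45/32, 91/64, 365/256 | 183/128, 23/16, 3/2, 2 } → 731/512
edge 12 of 15 (R): { 0, 1, 5/4, 11/8, 45/32, 91/64, 365/256 | 731/512, 183/128, 23/16, 3/2, 2 } → 1461/1024
edge 13 of 15 (B): { 0, 1, 5/4, 11/8, 45/32, 91/64, 365/256, 1461/1024 | 731/512, 183/128, 23/16, 3/2, 2 } → 2923/2048
edge 14 of 15 (B): { 0, 1, 5/4, 11/8, 45/32, 91/64, 365/256, 1461/1024, 2923/2048 | 731/512, 183/128, 23/16, 3/2, 2 } → 5847/4096
edge 15 of 15 (B): { 0, 1, 5/4, 11/8, 45/32, 91/64, 365/256, 1461/1024, 2923/2048, 5847/4096 | 731/512, 183/128, 23/16, 3/2, 2 } → 11695/8192

11695/8192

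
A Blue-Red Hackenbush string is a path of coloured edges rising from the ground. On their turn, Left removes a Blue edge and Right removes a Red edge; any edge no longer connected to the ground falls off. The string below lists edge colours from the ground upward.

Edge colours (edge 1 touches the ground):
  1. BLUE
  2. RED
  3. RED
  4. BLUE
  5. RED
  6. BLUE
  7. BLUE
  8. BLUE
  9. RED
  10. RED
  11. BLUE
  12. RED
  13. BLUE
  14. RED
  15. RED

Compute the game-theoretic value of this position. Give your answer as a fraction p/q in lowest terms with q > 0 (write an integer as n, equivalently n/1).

Prefix values for BLUE RED RED BLUE RED BLUE BLUE BLUE RED RED BLUE RED BLUE RED RED via {L|R} + simplicity:
edge 1 of 15 (BLUE): { 0 | · } → 1
edge 2 of 15 (RED): { 0 | 1 } → 1/2
edge 3 of 15 (RED): { 0 | 1/2,1 } → 1/4
edge 4 of 15 (BLUE): { 0,1/4 | 1/2,1 } → 3/8
edge 5 of 15 (RED): { 0,1/4 | 3/8,1/2,1 } → 5/16
edge 6 of 15 (BLUE): { 0,1/4,5/16 | 3/8,1/2,1 } → 11/32
edge 7 of 15 (BLUE): { 0,1/4,5/16,11/32 | 3/8,1/2,1 } → 23/64
edge 8 of 15 (BLUE): { 0,1/4,5/16,11/32,23/64 | 3/8,1/2,1 } → 47/128
edge 9 of 15 (RED): { 0,1/4,5/16,11/32,23/64 | 47/128,3/8,1/2,1 } → 93/256
edge 10 of 15 (RED): { 0,1/4,5/16,11/32,23/64 | 93/256,47/128,3/8,1/2,1 } → 185/512
edge 11 of 15 (BLUE): { 0,1/4,5/16,11/32,23/64,185/512 | 93/256,47/128,3/8,1/2,1 } → 371/1024
edge 12 of 15 (RED): { 0,1/4,5/16,11/32,23/64,185/512 | 371/1024,93/256,47/128,3/8,1/2,1 } → 741/2048
edge 13 of 15 (BLUE): { 0,1/4,5/16,11/32,23/64,185/512,741/2048 | 371/1024,93/256,47/128,3/8,1/2,1 } → 1483/4096
edge 14 of 15 (RED): { 0,1/4,5/16,11/32,23/64,185/512,741/2048 | 1483/4096,371/1024,93/256,47/128,3/8,1/2,1 } → 2965/8192
edge 15 of 15 (RED): { 0,1/4,5/16,11/32,23/64,185/512,741/2048 | 2965/8192,1483/4096,371/1024,93/256,47/128,3/8,1/2,1 } → 5929/16384

5929/16384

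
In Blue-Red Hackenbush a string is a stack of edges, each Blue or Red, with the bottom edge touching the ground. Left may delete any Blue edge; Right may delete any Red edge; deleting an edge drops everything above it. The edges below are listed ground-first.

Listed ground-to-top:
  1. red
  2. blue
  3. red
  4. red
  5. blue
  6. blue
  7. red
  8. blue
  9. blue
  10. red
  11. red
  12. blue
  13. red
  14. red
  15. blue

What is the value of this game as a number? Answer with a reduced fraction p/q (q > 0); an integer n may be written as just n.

val(r) = { ∅ | 0 } — -1
val(rb) = { -1 | 0 } — -1/2
val(rbr) = { -1 | -1/2, 0 } — -3/4
val(rbrr) = { -1 | -3/4, -1/2, 0 } — -7/8
val(rbrrb) = { -1, -7/8 | -3/4, -1/2, 0 } — -13/16
val(rbrrbb) = { -1, -7/8, -13/16 | -3/4, -1/2, 0 } — -25/32
val(rbrrbbr) = { -1, -7/8, -13/16 | -25/32, -3/4, -1/2, 0 } — -51/64
val(rbrrbbrb) = { -1, -7/8, -13/16, -51/64 | -25/32, -3/4, -1/2, 0 } — -101/128
val(rbrrbbrbb) = { -1, -7/8, -13/16, -51/64, -101/128 | -25/32, -3/4, -1/2, 0 } — -201/256
val(rbrrbbrbbr) = { -1, -7/8, -13/16, -51/64, -101/128 | -201/256, -25/32, -3/4, -1/2, 0 } — -403/512
val(rbrrbbrbbrr) = { -1, -7/8, -13/16, -51/64, -101/128 | -403/512, -201/256, -25/32, -3/4, -1/2, 0 } — -807/1024
val(rbrrbbrbbrrb) = { -1, -7/8, -13/16, -51/64, -101/128, -807/1024 | -403/512, -201/256, -25/32, -3/4, -1/2, 0 } — -1613/2048
val(rbrrbbrbbrrbr) = { -1, -7/8, -13/16, -51/64, -101/128, -807/1024 | -1613/2048, -403/512, -201/256, -25/32, -3/4, -1/2, 0 } — -3227/4096
val(rbrrbbrbbrrbrr) = { -1, -7/8, -13/16, -51/64, -101/128, -807/1024 | -3227/4096, -1613/2048, -403/512, -201/256, -25/32, -3/4, -1/2, 0 } — -6455/8192
val(rbrrbbrbbrrbrrb) = { -1, -7/8, -13/16, -51/64, -101/128, -807/1024, -6455/8192 | -3227/4096, -1613/2048, -403/512, -201/256, -25/32, -3/4, -1/2, 0 } — -12909/16384

-12909/16384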